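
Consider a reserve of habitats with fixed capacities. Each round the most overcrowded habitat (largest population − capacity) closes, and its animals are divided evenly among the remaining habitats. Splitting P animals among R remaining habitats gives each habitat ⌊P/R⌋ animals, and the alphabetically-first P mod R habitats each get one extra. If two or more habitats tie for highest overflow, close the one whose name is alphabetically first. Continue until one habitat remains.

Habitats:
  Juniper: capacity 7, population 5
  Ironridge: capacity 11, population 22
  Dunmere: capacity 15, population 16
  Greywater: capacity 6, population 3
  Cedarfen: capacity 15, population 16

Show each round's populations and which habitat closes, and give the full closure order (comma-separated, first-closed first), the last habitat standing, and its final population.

Round 1: Cedarfen=16 Dunmere=16 Greywater=3 Ironridge=22 Juniper=5 → close Ironridge (overflow 11)
  22÷4 = 5 each, +1 to first 2
Round 2: Cedarfen=22 Dunmere=22 Greywater=8 Juniper=10 → close Cedarfen (overflow 7)
  22÷3 = 7 each, +1 to first 1
Round 3: Dunmere=30 Greywater=15 Juniper=17 → close Dunmere (overflow 15)
  30÷2 = 15 each, +1 to first 0
Round 4: Greywater=30 Juniper=32 → close Juniper (overflow 25)
  32÷1 = 32 each, +1 to first 0

Closure order: Ironridge, Cedarfen, Dunmere, Juniper
Last habitat: Greywater with 62 animals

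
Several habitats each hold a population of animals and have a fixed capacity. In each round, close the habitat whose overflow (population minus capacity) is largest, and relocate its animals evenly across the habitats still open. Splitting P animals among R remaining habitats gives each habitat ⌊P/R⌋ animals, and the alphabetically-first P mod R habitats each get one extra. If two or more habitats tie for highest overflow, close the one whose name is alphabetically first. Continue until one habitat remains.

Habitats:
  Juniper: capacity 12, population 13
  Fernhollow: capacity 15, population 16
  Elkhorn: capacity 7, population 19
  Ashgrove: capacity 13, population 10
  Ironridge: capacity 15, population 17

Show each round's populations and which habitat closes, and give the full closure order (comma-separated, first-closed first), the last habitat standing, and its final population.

Round 1: Ashgrove=10 Elkhorn=19 Fernhollow=16 Ironridge=17 Juniper=13 → close Elkhorn (overflow 12)
  19÷4 = 4 each, +1 to first 3
Round 2: Ashgrove=15 Fernhollow=21 Ironridge=22 Juniper=17 → close Ironridge (overflow 7)
  22÷3 = 7 each, +1 to first 1
Round 3: Ashgrove=23 Fernhollow=28 Juniper=24 → close Fernhollow (overflow 13)
  28÷2 = 14 each, +1 to first 0
Round 4: Ashgrove=37 Juniper=38 → close Juniper (overflow 26)
  38÷1 = 38 each, +1 to first 0

Closure order: Elkhorn, Ironridge, Fernhollow, Juniper
Last habitat: Ashgrove with 75 animals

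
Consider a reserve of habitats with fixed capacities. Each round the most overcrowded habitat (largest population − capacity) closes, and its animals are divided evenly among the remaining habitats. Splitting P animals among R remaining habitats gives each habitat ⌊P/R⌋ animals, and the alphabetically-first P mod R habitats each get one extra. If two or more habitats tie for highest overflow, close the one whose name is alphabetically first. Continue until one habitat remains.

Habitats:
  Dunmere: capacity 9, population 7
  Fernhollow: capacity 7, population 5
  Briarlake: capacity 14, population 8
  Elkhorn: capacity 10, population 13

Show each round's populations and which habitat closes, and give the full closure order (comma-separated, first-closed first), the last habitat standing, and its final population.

Closure order: Elkhorn, Dunmere, Fernhollow
Last habitat: Briarlake with 33 animals

Round 1: Briarlake=8 Dunmere=7 Elkhorn=13 Fernhollow=5 → close Elkhorn (overflow 3)
  13÷3 = 4 each, +1 to first 1
Round 2: Briarlake=13 Dunmere=11 Fernhollow=9 → close Dunmere (overflow 2)
  11÷2 = 5 each, +1 to first 1
Round 3: Briarlake=19 Fernhollow=14 → close Fernhollow (overflow 7)
  14÷1 = 14 each, +1 to first 0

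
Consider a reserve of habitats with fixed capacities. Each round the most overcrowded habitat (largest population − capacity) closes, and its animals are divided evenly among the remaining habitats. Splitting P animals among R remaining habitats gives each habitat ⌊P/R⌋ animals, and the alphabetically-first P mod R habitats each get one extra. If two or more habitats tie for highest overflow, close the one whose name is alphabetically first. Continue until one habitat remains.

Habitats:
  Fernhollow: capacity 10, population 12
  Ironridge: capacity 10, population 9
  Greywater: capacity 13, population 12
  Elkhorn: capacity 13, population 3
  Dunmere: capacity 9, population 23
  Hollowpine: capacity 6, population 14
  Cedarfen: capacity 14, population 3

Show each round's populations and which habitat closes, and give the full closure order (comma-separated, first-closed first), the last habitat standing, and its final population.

Round 1: Cedarfen=3 Dunmere=23 Elkhorn=3 Fernhollow=12 Greywater=12 Hollowpine=14 Ironridge=9 → close Dunmere (overflow 14)
  23÷6 = 3 each, +1 to first 5
Round 2: Cedarfen=7 Elkhorn=7 Fernhollow=16 Greywater=16 Hollowpine=18 Ironridge=12 → close Hollowpine (overflow 12)
  18÷5 = 3 each, +1 to first 3
Round 3: Cedarfen=11 Elkhorn=11 Fernhollow=20 Greywater=19 Ironridge=15 → close Fernhollow (overflow 10)
  20÷4 = 5 each, +1 to first 0
Round 4: Cedarfen=16 Elkhorn=16 Greywater=24 Ironridge=20 → close Greywater (overflow 11)
  24÷3 = 8 each, +1 to first 0
Round 5: Cedarfen=24 Elkhorn=24 Ironridge=28 → close Ironridge (overflow 18)
  28÷2 = 14 each, +1 to first 0
Round 6: Cedarfen=38 Elkhorn=38 → close Elkhorn (overflow 25)
  38÷1 = 38 each, +1 to first 0

Closure order: Dunmere, Hollowpine, Fernhollow, Greywater, Ironridge, Elkhorn
Last habitat: Cedarfen with 76 animals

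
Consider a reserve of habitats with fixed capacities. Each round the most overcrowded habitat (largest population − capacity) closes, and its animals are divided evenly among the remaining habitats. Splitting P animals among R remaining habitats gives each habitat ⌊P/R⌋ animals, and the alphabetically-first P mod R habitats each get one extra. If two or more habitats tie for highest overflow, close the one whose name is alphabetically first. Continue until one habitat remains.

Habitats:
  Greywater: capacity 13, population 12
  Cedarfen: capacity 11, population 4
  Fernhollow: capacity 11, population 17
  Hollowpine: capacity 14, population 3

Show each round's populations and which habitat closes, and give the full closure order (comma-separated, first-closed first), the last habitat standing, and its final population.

Round 1: Cedarfen=4 Fernhollow=17 Greywater=12 Hollowpine=3 → close Fernhollow (overflow 6)
  17÷3 = 5 each, +1 to first 2
Round 2: Cedarfen=10 Greywater=18 Hollowpine=8 → close Greywater (overflow 5)
  18÷2 = 9 each, +1 to first 0
Round 3: Cedarfen=19 Hollowpine=17 → close Cedarfen (overflow 8)
  19÷1 = 19 each, +1 to first 0

Closure order: Fernhollow, Greywater, Cedarfen
Last habitat: Hollowpine with 36 animals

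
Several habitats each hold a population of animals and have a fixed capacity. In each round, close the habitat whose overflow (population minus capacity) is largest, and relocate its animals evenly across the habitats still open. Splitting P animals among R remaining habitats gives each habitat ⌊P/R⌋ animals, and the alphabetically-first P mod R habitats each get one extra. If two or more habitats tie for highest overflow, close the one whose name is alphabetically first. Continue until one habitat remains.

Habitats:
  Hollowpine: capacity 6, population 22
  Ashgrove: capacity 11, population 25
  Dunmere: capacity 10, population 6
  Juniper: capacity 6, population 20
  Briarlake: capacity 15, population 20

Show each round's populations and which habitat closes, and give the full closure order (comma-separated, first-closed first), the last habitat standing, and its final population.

Round 1: Ashgrove=25 Briarlake=20 Dunmere=6 Hollowpine=22 Juniper=20 → close Hollowpine (overflow 16)
  22÷4 = 5 each, +1 to first 2
Round 2: Ashgrove=31 Briarlake=26 Dunmere=11 Juniper=25 → close Ashgrove (overflow 20)
  31÷3 = 10 each, +1 to first 1
Round 3: Briarlake=37 Dunmere=21 Juniper=35 → close Juniper (overflow 29)
  35÷2 = 17 each, +1 to first 1
Round 4: Briarlake=55 Dunmere=38 → close Briarlake (overflow 40)
  55÷1 = 55 each, +1 to first 0

Closure order: Hollowpine, Ashgrove, Juniper, Briarlake
Last habitat: Dunmere with 93 animals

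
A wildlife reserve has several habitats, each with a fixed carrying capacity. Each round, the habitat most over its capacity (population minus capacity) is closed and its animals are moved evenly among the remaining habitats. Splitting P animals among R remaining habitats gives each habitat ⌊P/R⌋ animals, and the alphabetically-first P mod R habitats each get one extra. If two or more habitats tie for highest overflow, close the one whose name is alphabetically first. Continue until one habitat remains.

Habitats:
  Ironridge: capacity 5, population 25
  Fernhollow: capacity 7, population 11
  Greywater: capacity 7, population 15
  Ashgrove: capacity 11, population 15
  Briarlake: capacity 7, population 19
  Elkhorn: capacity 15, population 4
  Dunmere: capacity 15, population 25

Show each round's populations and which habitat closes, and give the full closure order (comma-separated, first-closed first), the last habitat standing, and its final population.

Closure order: Ironridge, Briarlake, Dunmere, Greywater, Ashgrove, Fernhollow
Last habitat: Elkhorn with 114 animals

Round 1: Ashgrove=15 Briarlake=19 Dunmere=25 Elkhorn=4 Fernhollow=11 Greywater=15 Ironridge=25 → close Ironridge (overflow 20)
  25÷6 = 4 each, +1 to first 1
Round 2: Ashgrove=20 Briarlake=23 Dunmere=29 Elkhorn=8 Fernhollow=15 Greywater=19 → close Briarlake (overflow 16)
  23÷5 = 4 each, +1 to first 3
Round 3: Ashgrove=25 Dunmere=34 Elkhorn=13 Fernhollow=19 Greywater=23 → close Dunmere (overflow 19)
  34÷4 = 8 each, +1 to first 2
Round 4: Ashgrove=34 Elkhorn=22 Fernhollow=27 Greywater=31 → close Greywater (overflow 24)
  31÷3 = 10 each, +1 to first 1
Round 5: Ashgrove=45 Elkhorn=32 Fernhollow=37 → close Ashgrove (overflow 34)
  45÷2 = 22 each, +1 to first 1
Round 6: Elkhorn=55 Fernhollow=59 → close Fernhollow (overflow 52)
  59÷1 = 59 each, +1 to first 0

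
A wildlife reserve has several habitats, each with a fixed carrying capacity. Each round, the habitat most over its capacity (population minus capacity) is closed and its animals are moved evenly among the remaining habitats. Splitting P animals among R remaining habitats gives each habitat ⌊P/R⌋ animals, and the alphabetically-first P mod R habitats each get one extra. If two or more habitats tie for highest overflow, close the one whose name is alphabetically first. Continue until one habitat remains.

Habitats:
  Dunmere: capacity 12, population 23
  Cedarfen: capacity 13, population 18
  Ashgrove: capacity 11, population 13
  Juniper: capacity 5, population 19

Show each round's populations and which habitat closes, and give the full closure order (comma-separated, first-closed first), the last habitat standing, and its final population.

Closure order: Juniper, Dunmere, Cedarfen
Last habitat: Ashgrove with 73 animals

Round 1: Ashgrove=13 Cedarfen=18 Dunmere=23 Juniper=19 → close Juniper (overflow 14)
  19÷3 = 6 each, +1 to first 1
Round 2: Ashgrove=20 Cedarfen=24 Dunmere=29 → close Dunmere (overflow 17)
  29÷2 = 14 each, +1 to first 1
Round 3: Ashgrove=35 Cedarfen=38 → close Cedarfen (overflow 25)
  38÷1 = 38 each, +1 to first 0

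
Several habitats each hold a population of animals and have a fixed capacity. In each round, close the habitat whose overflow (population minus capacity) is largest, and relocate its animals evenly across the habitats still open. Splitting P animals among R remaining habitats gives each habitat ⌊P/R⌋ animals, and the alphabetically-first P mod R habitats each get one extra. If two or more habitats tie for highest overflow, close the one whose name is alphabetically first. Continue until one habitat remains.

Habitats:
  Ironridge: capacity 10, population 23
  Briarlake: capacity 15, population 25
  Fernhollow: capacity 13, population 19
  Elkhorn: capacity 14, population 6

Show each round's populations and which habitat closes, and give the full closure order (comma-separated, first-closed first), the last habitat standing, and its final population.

Closure order: Ironridge, Briarlake, Fernhollow
Last habitat: Elkhorn with 73 animals

Round 1: Briarlake=25 Elkhorn=6 Fernhollow=19 Ironridge=23 → close Ironridge (overflow 13)
  23÷3 = 7 each, +1 to first 2
Round 2: Briarlake=33 Elkhorn=14 Fernhollow=26 → close Briarlake (overflow 18)
  33÷2 = 16 each, +1 to first 1
Round 3: Elkhorn=31 Fernhollow=42 → close Fernhollow (overflow 29)
  42÷1 = 42 each, +1 to first 0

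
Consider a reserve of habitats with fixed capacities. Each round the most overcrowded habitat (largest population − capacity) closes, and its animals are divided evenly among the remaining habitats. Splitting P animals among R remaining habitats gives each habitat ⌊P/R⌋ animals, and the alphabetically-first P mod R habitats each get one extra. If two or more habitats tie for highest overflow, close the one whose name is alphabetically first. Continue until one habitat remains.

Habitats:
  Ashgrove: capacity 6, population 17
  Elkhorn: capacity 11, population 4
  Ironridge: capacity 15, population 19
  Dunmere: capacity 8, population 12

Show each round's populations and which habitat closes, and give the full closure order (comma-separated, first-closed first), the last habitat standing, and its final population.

Round 1: Ashgrove=17 Dunmere=12 Elkhorn=4 Ironridge=19 → close Ashgrove (overflow 11)
  17÷3 = 5 each, +1 to first 2
Round 2: Dunmere=18 Elkhorn=10 Ironridge=24 → close Dunmere (overflow 10)
  18÷2 = 9 each, +1 to first 0
Round 3: Elkhorn=19 Ironridge=33 → close Ironridge (overflow 18)
  33÷1 = 33 each, +1 to first 0

Closure order: Ashgrove, Dunmere, Ironridge
Last habitat: Elkhorn with 52 animals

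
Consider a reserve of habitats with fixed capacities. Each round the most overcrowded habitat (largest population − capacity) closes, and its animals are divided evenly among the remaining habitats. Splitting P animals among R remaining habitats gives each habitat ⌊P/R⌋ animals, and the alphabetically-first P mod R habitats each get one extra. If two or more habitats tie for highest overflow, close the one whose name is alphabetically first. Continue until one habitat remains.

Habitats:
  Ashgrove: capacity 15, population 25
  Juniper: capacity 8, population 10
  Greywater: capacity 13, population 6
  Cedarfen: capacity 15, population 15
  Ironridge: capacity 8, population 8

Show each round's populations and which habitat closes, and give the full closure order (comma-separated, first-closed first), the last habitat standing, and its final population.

Round 1: Ashgrove=25 Cedarfen=15 Greywater=6 Ironridge=8 Juniper=10 → close Ashgrove (overflow 10)
  25÷4 = 6 each, +1 to first 1
Round 2: Cedarfen=22 Greywater=12 Ironridge=14 Juniper=16 → close Juniper (overflow 8)
  16÷3 = 5 each, +1 to first 1
Round 3: Cedarfen=28 Greywater=17 Ironridge=19 → close Cedarfen (overflow 13)
  28÷2 = 14 each, +1 to first 0
Round 4: Greywater=31 Ironridge=33 → close Ironridge (overflow 25)
  33÷1 = 33 each, +1 to first 0

Closure order: Ashgrove, Juniper, Cedarfen, Ironridge
Last habitat: Greywater with 64 animals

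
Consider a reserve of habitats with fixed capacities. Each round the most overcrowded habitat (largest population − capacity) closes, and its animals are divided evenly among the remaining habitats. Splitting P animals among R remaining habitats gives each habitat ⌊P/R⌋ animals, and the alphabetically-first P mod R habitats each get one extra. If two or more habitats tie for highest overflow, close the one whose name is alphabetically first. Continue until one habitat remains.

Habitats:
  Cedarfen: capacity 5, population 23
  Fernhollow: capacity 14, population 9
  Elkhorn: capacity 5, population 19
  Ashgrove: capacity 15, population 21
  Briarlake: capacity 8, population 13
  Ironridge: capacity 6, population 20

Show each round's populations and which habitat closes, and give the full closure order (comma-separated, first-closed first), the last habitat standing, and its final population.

Round 1: Ashgrove=21 Briarlake=13 Cedarfen=23 Elkhorn=19 Fernhollow=9 Ironridge=20 → close Cedarfen (overflow 18)
  23÷5 = 4 each, +1 to first 3
Round 2: Ashgrove=26 Briarlake=18 Elkhorn=24 Fernhollow=13 Ironridge=24 → close Elkhorn (overflow 19)
  24÷4 = 6 each, +1 to first 0
Round 3: Ashgrove=32 Briarlake=24 Fernhollow=19 Ironridge=30 → close Ironridge (overflow 24)
  30÷3 = 10 each, +1 to first 0
Round 4: Ashgrove=42 Briarlake=34 Fernhollow=29 → close Ashgrove (overflow 27)
  42÷2 = 21 each, +1 to first 0
Round 5: Briarlake=55 Fernhollow=50 → close Briarlake (overflow 47)
  55÷1 = 55 each, +1 to first 0

Closure order: Cedarfen, Elkhorn, Ironridge, Ashgrove, Briarlake
Last habitat: Fernhollow with 105 animals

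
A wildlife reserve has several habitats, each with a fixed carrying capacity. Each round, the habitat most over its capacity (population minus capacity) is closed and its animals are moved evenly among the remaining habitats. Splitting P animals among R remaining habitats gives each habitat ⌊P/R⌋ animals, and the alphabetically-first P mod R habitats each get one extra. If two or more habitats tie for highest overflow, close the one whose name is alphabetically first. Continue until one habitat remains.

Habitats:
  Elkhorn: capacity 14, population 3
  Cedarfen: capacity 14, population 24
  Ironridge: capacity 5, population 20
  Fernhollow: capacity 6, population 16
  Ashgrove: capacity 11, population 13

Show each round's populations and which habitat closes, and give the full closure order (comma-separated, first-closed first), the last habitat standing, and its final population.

Closure order: Ironridge, Cedarfen, Fernhollow, Ashgrove
Last habitat: Elkhorn with 76 animals

Round 1: Ashgrove=13 Cedarfen=24 Elkhorn=3 Fernhollow=16 Ironridge=20 → close Ironridge (overflow 15)
  20÷4 = 5 each, +1 to first 0
Round 2: Ashgrove=18 Cedarfen=29 Elkhorn=8 Fernhollow=21 → close Cedarfen (overflow 15)
  29÷3 = 9 each, +1 to first 2
Round 3: Ashgrove=28 Elkhorn=18 Fernhollow=30 → close Fernhollow (overflow 24)
  30÷2 = 15 each, +1 to first 0
Round 4: Ashgrove=43 Elkhorn=33 → close Ashgrove (overflow 32)
  43÷1 = 43 each, +1 to first 0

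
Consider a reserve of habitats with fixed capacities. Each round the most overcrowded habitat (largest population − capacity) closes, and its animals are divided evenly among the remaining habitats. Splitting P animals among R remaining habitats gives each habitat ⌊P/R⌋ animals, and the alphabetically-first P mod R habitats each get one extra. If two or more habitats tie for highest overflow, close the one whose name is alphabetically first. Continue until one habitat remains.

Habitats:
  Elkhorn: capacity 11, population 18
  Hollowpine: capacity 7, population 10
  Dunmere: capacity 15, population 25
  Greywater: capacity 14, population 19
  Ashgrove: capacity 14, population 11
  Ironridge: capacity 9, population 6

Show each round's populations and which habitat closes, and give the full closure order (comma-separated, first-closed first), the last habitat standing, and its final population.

Closure order: Dunmere, Elkhorn, Greywater, Hollowpine, Ashgrove
Last habitat: Ironridge with 89 animals

Round 1: Ashgrove=11 Dunmere=25 Elkhorn=18 Greywater=19 Hollowpine=10 Ironridge=6 → close Dunmere (overflow 10)
  25÷5 = 5 each, +1 to first 0
Round 2: Ashgrove=16 Elkhorn=23 Greywater=24 Hollowpine=15 Ironridge=11 → close Elkhorn (overflow 12)
  23÷4 = 5 each, +1 to first 3
Round 3: Ashgrove=22 Greywater=30 Hollowpine=21 Ironridge=16 → close Greywater (overflow 16)
  30÷3 = 10 each, +1 to first 0
Round 4: Ashgrove=32 Hollowpine=31 Ironridge=26 → close Hollowpine (overflow 24)
  31÷2 = 15 each, +1 to first 1
Round 5: Ashgrove=48 Ironridge=41 → close Ashgrove (overflow 34)
  48÷1 = 48 each, +1 to first 0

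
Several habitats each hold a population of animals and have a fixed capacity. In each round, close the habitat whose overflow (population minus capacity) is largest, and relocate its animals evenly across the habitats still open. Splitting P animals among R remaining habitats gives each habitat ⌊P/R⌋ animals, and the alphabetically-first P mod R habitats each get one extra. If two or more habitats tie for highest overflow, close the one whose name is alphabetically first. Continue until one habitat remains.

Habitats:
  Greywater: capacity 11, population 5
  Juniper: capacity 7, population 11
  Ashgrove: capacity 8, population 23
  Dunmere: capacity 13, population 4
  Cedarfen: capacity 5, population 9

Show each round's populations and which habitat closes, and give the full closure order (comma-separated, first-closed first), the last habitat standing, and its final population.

Round 1: Ashgrove=23 Cedarfen=9 Dunmere=4 Greywater=5 Juniper=11 → close Ashgrove (overflow 15)
  23÷4 = 5 each, +1 to first 3
Round 2: Cedarfen=15 Dunmere=10 Greywater=11 Juniper=16 → close Cedarfen (overflow 10)
  15÷3 = 5 each, +1 to first 0
Round 3: Dunmere=15 Greywater=16 Juniper=21 → close Juniper (overflow 14)
  21÷2 = 10 each, +1 to first 1
Round 4: Dunmere=26 Greywater=26 → close Greywater (overflow 15)
  26÷1 = 26 each, +1 to first 0

Closure order: Ashgrove, Cedarfen, Juniper, Greywater
Last habitat: Dunmere with 52 animals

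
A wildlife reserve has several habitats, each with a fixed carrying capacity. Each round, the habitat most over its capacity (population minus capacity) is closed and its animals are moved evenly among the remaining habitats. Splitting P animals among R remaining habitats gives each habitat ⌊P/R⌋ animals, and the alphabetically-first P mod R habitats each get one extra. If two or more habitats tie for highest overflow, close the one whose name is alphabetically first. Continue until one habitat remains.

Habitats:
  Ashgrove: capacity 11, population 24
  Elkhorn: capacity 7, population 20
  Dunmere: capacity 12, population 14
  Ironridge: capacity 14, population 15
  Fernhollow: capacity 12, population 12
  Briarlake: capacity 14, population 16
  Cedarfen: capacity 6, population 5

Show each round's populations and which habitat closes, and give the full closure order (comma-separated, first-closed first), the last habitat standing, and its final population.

Closure order: Ashgrove, Elkhorn, Briarlake, Dunmere, Cedarfen, Fernhollow
Last habitat: Ironridge with 106 animals

Round 1: Ashgrove=24 Briarlake=16 Cedarfen=5 Dunmere=14 Elkhorn=20 Fernhollow=12 Ironridge=15 → close Ashgrove (overflow 13)
  24÷6 = 4 each, +1 to first 0
Round 2: Briarlake=20 Cedarfen=9 Dunmere=18 Elkhorn=24 Fernhollow=16 Ironridge=19 → close Elkhorn (overflow 17)
  24÷5 = 4 each, +1 to first 4
Round 3: Briarlake=25 Cedarfen=14 Dunmere=23 Fernhollow=21 Ironridge=23 → close Briarlake (overflow 11)
  25÷4 = 6 each, +1 to first 1
Round 4: Cedarfen=21 Dunmere=29 Fernhollow=27 Ironridge=29 → close Dunmere (overflow 17)
  29÷3 = 9 each, +1 to first 2
Round 5: Cedarfen=31 Fernhollow=37 Ironridge=38 → close Cedarfen (overflow 25)
  31÷2 = 15 each, +1 to first 1
Round 6: Fernhollow=53 Ironridge=53 → close Fernhollow (overflow 41)
  53÷1 = 53 each, +1 to first 0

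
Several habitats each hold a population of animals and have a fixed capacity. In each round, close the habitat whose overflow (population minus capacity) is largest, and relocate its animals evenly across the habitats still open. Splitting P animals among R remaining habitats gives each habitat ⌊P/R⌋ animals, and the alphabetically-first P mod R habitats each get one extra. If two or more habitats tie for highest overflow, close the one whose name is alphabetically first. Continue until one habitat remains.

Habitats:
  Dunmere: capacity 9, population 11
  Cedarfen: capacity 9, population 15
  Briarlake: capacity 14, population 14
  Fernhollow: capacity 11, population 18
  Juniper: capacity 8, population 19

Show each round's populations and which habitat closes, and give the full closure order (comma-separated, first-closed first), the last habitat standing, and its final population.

Round 1: Briarlake=14 Cedarfen=15 Dunmere=11 Fernhollow=18 Juniper=19 → close Juniper (overflow 11)
  19÷4 = 4 each, +1 to first 3
Round 2: Briarlake=19 Cedarfen=20 Dunmere=16 Fernhollow=22 → close Cedarfen (overflow 11)
  20÷3 = 6 each, +1 to first 2
Round 3: Briarlake=26 Dunmere=23 Fernhollow=28 → close Fernhollow (overflow 17)
  28÷2 = 14 each, +1 to first 0
Round 4: Briarlake=40 Dunmere=37 → close Dunmere (overflow 28)
  37÷1 = 37 each, +1 to first 0

Closure order: Juniper, Cedarfen, Fernhollow, Dunmere
Last habitat: Briarlake with 77 animals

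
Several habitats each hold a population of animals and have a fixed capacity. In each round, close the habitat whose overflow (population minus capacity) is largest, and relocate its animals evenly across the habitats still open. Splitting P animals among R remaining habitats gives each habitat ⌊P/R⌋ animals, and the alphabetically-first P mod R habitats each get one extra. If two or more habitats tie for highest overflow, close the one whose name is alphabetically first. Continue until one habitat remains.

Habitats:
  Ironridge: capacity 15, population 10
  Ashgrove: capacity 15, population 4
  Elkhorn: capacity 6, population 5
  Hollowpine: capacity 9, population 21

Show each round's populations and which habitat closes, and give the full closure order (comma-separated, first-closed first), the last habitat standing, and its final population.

Round 1: Ashgrove=4 Elkhorn=5 Hollowpine=21 Ironridge=10 → close Hollowpine (overflow 12)
  21÷3 = 7 each, +1 to first 0
Round 2: Ashgrove=11 Elkhorn=12 Ironridge=17 → close Elkhorn (overflow 6)
  12÷2 = 6 each, +1 to first 0
Round 3: Ashgrove=17 Ironridge=23 → close Ironridge (overflow 8)
  23÷1 = 23 each, +1 to first 0

Closure order: Hollowpine, Elkhorn, Ironridge
Last habitat: Ashgrove with 40 animals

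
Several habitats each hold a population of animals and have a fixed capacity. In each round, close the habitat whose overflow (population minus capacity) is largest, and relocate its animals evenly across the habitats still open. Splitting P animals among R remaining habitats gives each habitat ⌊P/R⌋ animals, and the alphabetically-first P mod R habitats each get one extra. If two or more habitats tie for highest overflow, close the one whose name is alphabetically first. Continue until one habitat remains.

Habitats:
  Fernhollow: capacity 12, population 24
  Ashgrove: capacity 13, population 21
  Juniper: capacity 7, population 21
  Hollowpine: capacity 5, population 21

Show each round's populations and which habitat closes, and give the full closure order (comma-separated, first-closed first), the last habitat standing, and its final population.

Round 1: Ashgrove=21 Fernhollow=24 Hollowpine=21 Juniper=21 → close Hollowpine (overflow 16)
  21÷3 = 7 each, +1 to first 0
Round 2: Ashgrove=28 Fernhollow=31 Juniper=28 → close Juniper (overflow 21)
  28÷2 = 14 each, +1 to first 0
Round 3: Ashgrove=42 Fernhollow=45 → close Fernhollow (overflow 33)
  45÷1 = 45 each, +1 to first 0

Closure order: Hollowpine, Juniper, Fernhollow
Last habitat: Ashgrove with 87 animals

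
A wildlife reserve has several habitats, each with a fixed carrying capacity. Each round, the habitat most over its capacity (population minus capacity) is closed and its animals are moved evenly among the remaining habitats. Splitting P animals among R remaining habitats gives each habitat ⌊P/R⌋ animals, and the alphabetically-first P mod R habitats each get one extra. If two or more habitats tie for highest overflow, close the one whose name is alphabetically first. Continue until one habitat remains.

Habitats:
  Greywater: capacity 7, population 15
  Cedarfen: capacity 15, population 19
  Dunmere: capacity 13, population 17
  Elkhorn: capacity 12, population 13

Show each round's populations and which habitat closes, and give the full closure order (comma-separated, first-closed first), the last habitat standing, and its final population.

Closure order: Greywater, Cedarfen, Dunmere
Last habitat: Elkhorn with 64 animals

Round 1: Cedarfen=19 Dunmere=17 Elkhorn=13 Greywater=15 → close Greywater (overflow 8)
  15÷3 = 5 each, +1 to first 0
Round 2: Cedarfen=24 Dunmere=22 Elkhorn=18 → close Cedarfen (overflow 9)
  24÷2 = 12 each, +1 to first 0
Round 3: Dunmere=34 Elkhorn=30 → close Dunmere (overflow 21)
  34÷1 = 34 each, +1 to first 0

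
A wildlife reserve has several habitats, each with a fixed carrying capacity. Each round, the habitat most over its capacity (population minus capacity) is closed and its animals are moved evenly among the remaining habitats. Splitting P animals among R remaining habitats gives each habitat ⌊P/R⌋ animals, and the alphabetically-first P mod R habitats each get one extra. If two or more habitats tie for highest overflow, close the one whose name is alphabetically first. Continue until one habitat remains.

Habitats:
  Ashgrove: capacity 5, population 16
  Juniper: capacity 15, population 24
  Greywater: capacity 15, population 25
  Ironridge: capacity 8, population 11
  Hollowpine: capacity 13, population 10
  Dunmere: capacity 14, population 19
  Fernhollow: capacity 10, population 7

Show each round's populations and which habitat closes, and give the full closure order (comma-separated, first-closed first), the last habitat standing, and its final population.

Round 1: Ashgrove=16 Dunmere=19 Fernhollow=7 Greywater=25 Hollowpine=10 Ironridge=11 Juniper=24 → close Ashgrove (overflow 11)
  16÷6 = 2 each, +1 to first 4
Round 2: Dunmere=22 Fernhollow=10 Greywater=28 Hollowpine=13 Ironridge=13 Juniper=26 → close Greywater (overflow 13)
  28÷5 = 5 each, +1 to first 3
Round 3: Dunmere=28 Fernhollow=16 Hollowpine=19 Ironridge=18 Juniper=31 → close Juniper (overflow 16)
  31÷4 = 7 each, +1 to first 3
Round 4: Dunmere=36 Fernhollow=24 Hollowpine=27 Ironridge=25 → close Dunmere (overflow 22)
  36÷3 = 12 each, +1 to first 0
Round 5: Fernhollow=36 Hollowpine=39 Ironridge=37 → close Ironridge (overflow 29)
  37÷2 = 18 each, +1 to first 1
Round 6: Fernhollow=55 Hollowpine=57 → close Fernhollow (overflow 45)
  55÷1 = 55 each, +1 to first 0

Closure order: Ashgrove, Greywater, Juniper, Dunmere, Ironridge, Fernhollow
Last habitat: Hollowpine with 112 animals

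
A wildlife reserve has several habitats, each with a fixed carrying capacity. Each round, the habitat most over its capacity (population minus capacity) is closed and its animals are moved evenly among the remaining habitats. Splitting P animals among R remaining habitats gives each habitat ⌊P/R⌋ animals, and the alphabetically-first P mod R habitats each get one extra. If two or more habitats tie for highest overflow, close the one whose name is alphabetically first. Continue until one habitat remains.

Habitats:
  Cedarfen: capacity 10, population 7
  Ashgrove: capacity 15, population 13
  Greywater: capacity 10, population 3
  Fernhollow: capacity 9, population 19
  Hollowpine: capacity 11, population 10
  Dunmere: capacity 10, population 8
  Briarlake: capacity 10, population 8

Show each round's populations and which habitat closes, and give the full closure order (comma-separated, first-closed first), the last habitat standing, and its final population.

Round 1: Ashgrove=13 Briarlake=8 Cedarfen=7 Dunmere=8 Fernhollow=19 Greywater=3 Hollowpine=10 → close Fernhollow (overflow 10)
  19÷6 = 3 each, +1 to first 1
Round 2: Ashgrove=17 Briarlake=11 Cedarfen=10 Dunmere=11 Greywater=6 Hollowpine=13 → close Ashgrove (overflow 2)
  17÷5 = 3 each, +1 to first 2
Round 3: Briarlake=15 Cedarfen=14 Dunmere=14 Greywater=9 Hollowpine=16 → close Briarlake (overflow 5)
  15÷4 = 3 each, +1 to first 3
Round 4: Cedarfen=18 Dunmere=18 Greywater=13 Hollowpine=19 → close Cedarfen (overflow 8)
  18÷3 = 6 each, +1 to first 0
Round 5: Dunmere=24 Greywater=19 Hollowpine=25 → close Dunmere (overflow 14)
  24÷2 = 12 each, +1 to first 0
Round 6: Greywater=31 Hollowpine=37 → close Hollowpine (overflow 26)
  37÷1 = 37 each, +1 to first 0

Closure order: Fernhollow, Ashgrove, Briarlake, Cedarfen, Dunmere, Hollowpine
Last habitat: Greywater with 68 animals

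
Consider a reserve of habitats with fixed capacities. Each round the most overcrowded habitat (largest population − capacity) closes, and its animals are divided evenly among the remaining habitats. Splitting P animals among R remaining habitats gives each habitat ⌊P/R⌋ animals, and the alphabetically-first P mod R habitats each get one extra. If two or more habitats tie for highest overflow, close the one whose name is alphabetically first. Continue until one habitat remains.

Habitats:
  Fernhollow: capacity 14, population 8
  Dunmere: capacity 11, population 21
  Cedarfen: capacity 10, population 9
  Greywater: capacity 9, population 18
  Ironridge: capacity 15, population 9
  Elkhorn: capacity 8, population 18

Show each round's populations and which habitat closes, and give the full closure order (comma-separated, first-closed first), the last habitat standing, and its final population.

Round 1: Cedarfen=9 Dunmere=21 Elkhorn=18 Fernhollow=8 Greywater=18 Ironridge=9 → close Dunmere (overflow 10)
  21÷5 = 4 each, +1 to first 1
Round 2: Cedarfen=14 Elkhorn=22 Fernhollow=12 Greywater=22 Ironridge=13 → close Elkhorn (overflow 14)
  22÷4 = 5 each, +1 to first 2
Round 3: Cedarfen=20 Fernhollow=18 Greywater=27 Ironridge=18 → close Greywater (overflow 18)
  27÷3 = 9 each, +1 to first 0
Round 4: Cedarfen=29 Fernhollow=27 Ironridge=27 → close Cedarfen (overflow 19)
  29÷2 = 14 each, +1 to first 1
Round 5: Fernhollow=42 Ironridge=41 → close Fernhollow (overflow 28)
  42÷1 = 42 each, +1 to first 0

Closure order: Dunmere, Elkhorn, Greywater, Cedarfen, Fernhollow
Last habitat: Ironridge with 83 animals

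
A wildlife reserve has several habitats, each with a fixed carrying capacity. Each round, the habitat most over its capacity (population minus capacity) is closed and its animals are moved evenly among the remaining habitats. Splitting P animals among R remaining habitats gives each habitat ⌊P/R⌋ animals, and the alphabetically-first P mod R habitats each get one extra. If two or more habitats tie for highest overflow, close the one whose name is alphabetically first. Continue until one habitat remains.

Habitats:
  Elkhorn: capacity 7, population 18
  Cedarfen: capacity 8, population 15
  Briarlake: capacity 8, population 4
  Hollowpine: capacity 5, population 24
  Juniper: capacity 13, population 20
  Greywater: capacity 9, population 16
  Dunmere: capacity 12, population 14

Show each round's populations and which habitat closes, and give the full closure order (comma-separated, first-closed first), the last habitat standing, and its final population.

Closure order: Hollowpine, Elkhorn, Cedarfen, Greywater, Juniper, Dunmere
Last habitat: Briarlake with 111 animals

Round 1: Briarlake=4 Cedarfen=15 Dunmere=14 Elkhorn=18 Greywater=16 Hollowpine=24 Juniper=20 → close Hollowpine (overflow 19)
  24÷6 = 4 each, +1 to first 0
Round 2: Briarlake=8 Cedarfen=19 Dunmere=18 Elkhorn=22 Greywater=20 Juniper=24 → close Elkhorn (overflow 15)
  22÷5 = 4 each, +1 to first 2
Round 3: Briarlake=13 Cedarfen=24 Dunmere=22 Greywater=24 Juniper=28 → close Cedarfen (overflow 16)
  24÷4 = 6 each, +1 to first 0
Round 4: Briarlake=19 Dunmere=28 Greywater=30 Juniper=34 → close Greywater (overflow 21)
  30÷3 = 10 each, +1 to first 0
Round 5: Briarlake=29 Dunmere=38 Juniper=44 → close Juniper (overflow 31)
  44÷2 = 22 each, +1 to first 0
Round 6: Briarlake=51 Dunmere=60 → close Dunmere (overflow 48)
  60÷1 = 60 each, +1 to first 0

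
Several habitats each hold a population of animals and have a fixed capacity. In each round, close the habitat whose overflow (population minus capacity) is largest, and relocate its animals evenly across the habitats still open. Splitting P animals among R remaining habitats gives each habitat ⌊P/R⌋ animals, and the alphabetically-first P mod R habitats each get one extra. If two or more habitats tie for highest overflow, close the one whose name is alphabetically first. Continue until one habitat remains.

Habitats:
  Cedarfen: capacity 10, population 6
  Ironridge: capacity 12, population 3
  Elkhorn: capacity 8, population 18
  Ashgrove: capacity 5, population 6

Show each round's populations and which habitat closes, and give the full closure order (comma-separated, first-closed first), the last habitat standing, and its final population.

Closure order: Elkhorn, Ashgrove, Cedarfen
Last habitat: Ironridge with 33 animals

Round 1: Ashgrove=6 Cedarfen=6 Elkhorn=18 Ironridge=3 → close Elkhorn (overflow 10)
  18÷3 = 6 each, +1 to first 0
Round 2: Ashgrove=12 Cedarfen=12 Ironridge=9 → close Ashgrove (overflow 7)
  12÷2 = 6 each, +1 to first 0
Round 3: Cedarfen=18 Ironridge=15 → close Cedarfen (overflow 8)
  18÷1 = 18 each, +1 to first 0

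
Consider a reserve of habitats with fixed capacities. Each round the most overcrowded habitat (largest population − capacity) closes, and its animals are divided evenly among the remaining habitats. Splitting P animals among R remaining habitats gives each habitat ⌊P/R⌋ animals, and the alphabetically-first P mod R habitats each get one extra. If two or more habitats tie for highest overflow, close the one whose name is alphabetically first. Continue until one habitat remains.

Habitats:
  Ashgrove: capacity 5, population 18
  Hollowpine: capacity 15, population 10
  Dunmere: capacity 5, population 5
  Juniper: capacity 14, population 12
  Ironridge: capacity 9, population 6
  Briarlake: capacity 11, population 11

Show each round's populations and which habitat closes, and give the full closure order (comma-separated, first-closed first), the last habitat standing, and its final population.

Round 1: Ashgrove=18 Briarlake=11 Dunmere=5 Hollowpine=10 Ironridge=6 Juniper=12 → close Ashgrove (overflow 13)
  18÷5 = 3 each, +1 to first 3
Round 2: Briarlake=15 Dunmere=9 Hollowpine=14 Ironridge=9 Juniper=15 → close Briarlake (overflow 4)
  15÷4 = 3 each, +1 to first 3
Round 3: Dunmere=13 Hollowpine=18 Ironridge=13 Juniper=18 → close Dunmere (overflow 8)
  13÷3 = 4 each, +1 to first 1
Round 4: Hollowpine=23 Ironridge=17 Juniper=22 → close Hollowpine (overflow 8)
  23÷2 = 11 each, +1 to first 1
Round 5: Ironridge=29 Juniper=33 → close Ironridge (overflow 20)
  29÷1 = 29 each, +1 to first 0

Closure order: Ashgrove, Briarlake, Dunmere, Hollowpine, Ironridge
Last habitat: Juniper with 62 animals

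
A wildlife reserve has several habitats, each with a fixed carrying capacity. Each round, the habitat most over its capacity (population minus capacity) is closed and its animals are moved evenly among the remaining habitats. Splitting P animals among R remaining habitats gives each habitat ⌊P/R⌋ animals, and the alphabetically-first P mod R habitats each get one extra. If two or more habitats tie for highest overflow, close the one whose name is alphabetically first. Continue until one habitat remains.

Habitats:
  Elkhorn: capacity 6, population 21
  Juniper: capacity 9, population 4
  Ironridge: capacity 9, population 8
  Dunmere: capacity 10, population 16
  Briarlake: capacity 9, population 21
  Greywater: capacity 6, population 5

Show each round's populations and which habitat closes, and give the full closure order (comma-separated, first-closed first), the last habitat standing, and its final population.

Closure order: Elkhorn, Briarlake, Dunmere, Greywater, Ironridge
Last habitat: Juniper with 75 animals

Round 1: Briarlake=21 Dunmere=16 Elkhorn=21 Greywater=5 Ironridge=8 Juniper=4 → close Elkhorn (overflow 15)
  21÷5 = 4 each, +1 to first 1
Round 2: Briarlake=26 Dunmere=20 Greywater=9 Ironridge=12 Juniper=8 → close Briarlake (overflow 17)
  26÷4 = 6 each, +1 to first 2
Round 3: Dunmere=27 Greywater=16 Ironridge=18 Juniper=14 → close Dunmere (overflow 17)
  27÷3 = 9 each, +1 to first 0
Round 4: Greywater=25 Ironridge=27 Juniper=23 → close Greywater (overflow 19)
  25÷2 = 12 each, +1 to first 1
Round 5: Ironridge=40 Juniper=35 → close Ironridge (overflow 31)
  40÷1 = 40 each, +1 to first 0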